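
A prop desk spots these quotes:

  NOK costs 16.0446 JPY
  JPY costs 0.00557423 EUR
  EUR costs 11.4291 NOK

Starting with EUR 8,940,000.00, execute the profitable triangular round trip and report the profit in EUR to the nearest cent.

Profit: EUR 198,256.21

Profitable loop is EUR → NOK → JPY → EUR:
EUR 8,940,000.00 × 11.4291 = NOK 102,176,154.00
NOK 102,176,154.00 × 16.0446 = JPY 1,639,375,520
JPY 1,639,375,520 × 0.00557423 = EUR 9,138,256.21
Profit = EUR 9,138,256.21 − EUR 8,940,000.00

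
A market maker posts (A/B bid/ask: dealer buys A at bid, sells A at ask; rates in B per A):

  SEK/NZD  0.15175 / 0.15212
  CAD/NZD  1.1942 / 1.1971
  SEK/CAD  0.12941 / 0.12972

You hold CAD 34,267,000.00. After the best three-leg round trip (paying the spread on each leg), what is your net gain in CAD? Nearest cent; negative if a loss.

Best loop CAD → NZD → SEK → CAD:
CAD 34,267,000.00 × 1.1942 (sell CAD at bid) = NZD 40,921,651.40
NZD 40,921,651.40 ÷ 0.15212 (buy SEK at ask) = SEK 269,009,015.25
SEK 269,009,015.25 × 0.12941 (sell SEK at bid) = CAD 34,812,456.66

Net profit: CAD 545,456.66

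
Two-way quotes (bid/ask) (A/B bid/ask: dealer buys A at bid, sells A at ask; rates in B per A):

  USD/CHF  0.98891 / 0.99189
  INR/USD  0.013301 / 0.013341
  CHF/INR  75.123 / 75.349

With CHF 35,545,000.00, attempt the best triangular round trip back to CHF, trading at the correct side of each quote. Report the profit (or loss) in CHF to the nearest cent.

Best loop CHF → USD → INR → CHF:
CHF 35,545,000.00 ÷ 0.99189 (buy USD at ask) = USD 35,835,626.93
USD 35,835,626.93 ÷ 0.013341 (buy INR at ask) = INR 2,686,127,496.77
INR 2,686,127,496.77 ÷ 75.349 (buy CHF at ask) = CHF 35,649,145.93

Net profit: CHF 104,145.93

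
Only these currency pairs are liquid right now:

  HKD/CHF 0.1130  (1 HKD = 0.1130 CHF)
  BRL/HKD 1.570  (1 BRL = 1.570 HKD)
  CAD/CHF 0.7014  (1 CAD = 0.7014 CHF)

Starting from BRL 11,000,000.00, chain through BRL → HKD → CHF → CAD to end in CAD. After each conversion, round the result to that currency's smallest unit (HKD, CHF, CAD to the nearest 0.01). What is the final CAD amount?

BRL 11,000,000.00 × 1.570 = HKD 17,270,000.00
HKD 17,270,000.00 × 0.1130 = CHF 1,951,510.00
CHF 1,951,510.00 ÷ 0.7014 = CAD 2,782,306.81

CAD 2,782,306.81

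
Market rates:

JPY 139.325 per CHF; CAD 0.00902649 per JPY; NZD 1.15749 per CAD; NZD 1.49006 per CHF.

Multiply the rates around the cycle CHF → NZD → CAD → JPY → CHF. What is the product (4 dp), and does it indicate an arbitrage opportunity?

Around CHF → NZD → CAD → JPY → CHF: 1 × 1.49006 ÷ 1.15749 ÷ 0.00902649 ÷ 139.325 = 1.023620
Product > 1; profitable direction is CHF → NZD → CAD → JPY → CHF.

1.0236 (arbitrage exists)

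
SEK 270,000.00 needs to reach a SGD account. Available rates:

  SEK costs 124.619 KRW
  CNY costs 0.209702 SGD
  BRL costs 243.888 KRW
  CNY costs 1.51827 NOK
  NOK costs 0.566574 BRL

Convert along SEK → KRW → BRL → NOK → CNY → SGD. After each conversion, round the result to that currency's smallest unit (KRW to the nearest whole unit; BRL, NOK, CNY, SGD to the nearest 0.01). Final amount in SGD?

SEK 270,000.00 × 124.619 = KRW 33,647,130
KRW 33,647,130 ÷ 243.888 = BRL 137,961.40
BRL 137,961.40 ÷ 0.566574 = NOK 243,501.11
NOK 243,501.11 ÷ 1.51827 = CNY 160,380.64
CNY 160,380.64 × 0.209702 = SGD 33,632.14

SGD 33,632.14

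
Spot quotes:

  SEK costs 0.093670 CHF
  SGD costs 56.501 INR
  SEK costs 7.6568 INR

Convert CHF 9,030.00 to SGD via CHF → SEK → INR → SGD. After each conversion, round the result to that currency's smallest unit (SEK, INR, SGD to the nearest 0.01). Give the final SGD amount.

CHF 9,030.00 ÷ 0.093670 = SEK 96,402.26
SEK 96,402.26 × 7.6568 = INR 738,132.82
INR 738,132.82 ÷ 56.501 = SGD 13,064.07

SGD 13,064.07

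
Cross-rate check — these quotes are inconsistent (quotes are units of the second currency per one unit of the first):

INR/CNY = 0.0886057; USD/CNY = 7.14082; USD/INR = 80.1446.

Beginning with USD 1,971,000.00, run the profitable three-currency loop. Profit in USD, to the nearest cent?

Profit: USD 10,977.79

Profitable loop is USD → CNY → INR → USD:
USD 1,971,000.00 × 7.14082 = CNY 14,074,556.22
CNY 14,074,556.22 ÷ 0.0886057 = INR 158,844,817.21
INR 158,844,817.21 ÷ 80.1446 = USD 1,981,977.79
Profit = USD 1,981,977.79 − USD 1,971,000.00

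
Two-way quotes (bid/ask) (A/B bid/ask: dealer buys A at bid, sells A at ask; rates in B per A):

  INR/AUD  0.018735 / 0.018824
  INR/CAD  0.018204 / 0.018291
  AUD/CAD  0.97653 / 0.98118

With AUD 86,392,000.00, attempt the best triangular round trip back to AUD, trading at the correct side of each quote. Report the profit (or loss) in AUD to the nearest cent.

Best loop AUD → CAD → INR → AUD:
AUD 86,392,000.00 × 0.97653 (sell AUD at bid) = CAD 84,364,379.76
CAD 84,364,379.76 ÷ 0.018291 (buy INR at ask) = INR 4,612,343,762.51
INR 4,612,343,762.51 × 0.018735 (sell INR at bid) = AUD 86,412,260.39

Net profit: AUD 20,260.39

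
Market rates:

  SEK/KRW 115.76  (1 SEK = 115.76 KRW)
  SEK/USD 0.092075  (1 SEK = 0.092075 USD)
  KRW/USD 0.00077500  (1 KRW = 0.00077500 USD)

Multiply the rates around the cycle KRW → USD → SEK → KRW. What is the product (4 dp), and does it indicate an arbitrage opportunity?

0.9744 (arbitrage exists)

Around KRW → USD → SEK → KRW: 1 × 0.00077500 ÷ 0.092075 × 115.76 = 0.974358
Product < 1; profitable direction is KRW → SEK → USD → KRW.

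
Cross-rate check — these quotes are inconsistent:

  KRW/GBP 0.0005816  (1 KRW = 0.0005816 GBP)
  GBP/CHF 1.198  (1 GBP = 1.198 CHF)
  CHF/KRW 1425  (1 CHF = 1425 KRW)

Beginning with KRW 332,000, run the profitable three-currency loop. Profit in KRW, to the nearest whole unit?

Profitable loop is KRW → CHF → GBP → KRW:
KRW 332,000 ÷ 1425 = CHF 232.98
CHF 232.98 ÷ 1.198 = GBP 194.48
GBP 194.48 ÷ 0.0005816 = KRW 334,381
Profit = KRW 334,381 − KRW 332,000

Profit: KRW 2,381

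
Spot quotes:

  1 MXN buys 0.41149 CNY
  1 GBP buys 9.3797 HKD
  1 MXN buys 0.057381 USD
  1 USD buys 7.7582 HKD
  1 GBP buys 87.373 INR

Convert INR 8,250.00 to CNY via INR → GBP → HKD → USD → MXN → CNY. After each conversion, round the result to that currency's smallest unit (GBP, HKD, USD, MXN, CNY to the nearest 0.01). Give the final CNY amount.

CNY 818.59

INR 8,250.00 ÷ 87.373 = GBP 94.42
GBP 94.42 × 9.3797 = HKD 885.63
HKD 885.63 ÷ 7.7582 = USD 114.15
USD 114.15 ÷ 0.057381 = MXN 1,989.33
MXN 1,989.33 × 0.41149 = CNY 818.59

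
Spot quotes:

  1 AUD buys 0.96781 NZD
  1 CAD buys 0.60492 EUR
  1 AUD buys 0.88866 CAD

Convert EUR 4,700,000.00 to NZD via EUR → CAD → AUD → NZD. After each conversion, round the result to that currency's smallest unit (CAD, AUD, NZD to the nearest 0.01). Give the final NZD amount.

NZD 8,461,636.94

EUR 4,700,000.00 ÷ 0.60492 = CAD 7,769,622.43
CAD 7,769,622.43 ÷ 0.88866 = AUD 8,743,076.58
AUD 8,743,076.58 × 0.96781 = NZD 8,461,636.94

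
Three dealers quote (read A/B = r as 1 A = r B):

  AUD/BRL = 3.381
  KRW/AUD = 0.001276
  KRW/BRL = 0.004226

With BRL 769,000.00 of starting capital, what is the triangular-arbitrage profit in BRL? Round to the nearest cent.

Profit: BRL 16,041.64

Profitable loop is BRL → KRW → AUD → BRL:
BRL 769,000.00 ÷ 0.004226 = KRW 181,968,765
KRW 181,968,765 × 0.001276 = AUD 232,192.14
AUD 232,192.14 × 3.381 = BRL 785,041.64
Profit = BRL 785,041.64 − BRL 769,000.00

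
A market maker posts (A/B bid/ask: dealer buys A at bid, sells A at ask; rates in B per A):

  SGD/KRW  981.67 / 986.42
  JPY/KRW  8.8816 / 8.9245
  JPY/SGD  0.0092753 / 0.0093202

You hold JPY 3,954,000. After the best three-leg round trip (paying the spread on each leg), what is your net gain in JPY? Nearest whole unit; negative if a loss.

Net profit: JPY 80,096

Best loop JPY → SGD → KRW → JPY:
JPY 3,954,000 × 0.0092753 (sell JPY at bid) = SGD 36,674.54
SGD 36,674.54 × 981.67 (sell SGD at bid) = KRW 36,002,292
KRW 36,002,292 ÷ 8.9245 (buy JPY at ask) = JPY 4,034,096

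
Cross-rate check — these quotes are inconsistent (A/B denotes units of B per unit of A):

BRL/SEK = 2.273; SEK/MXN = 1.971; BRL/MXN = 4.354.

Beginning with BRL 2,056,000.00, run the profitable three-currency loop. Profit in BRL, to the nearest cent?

Profitable loop is BRL → SEK → MXN → BRL:
BRL 2,056,000.00 × 2.273 = SEK 4,673,288.00
SEK 4,673,288.00 × 1.971 = MXN 9,211,050.65
MXN 9,211,050.65 ÷ 4.354 = BRL 2,115,537.59
Profit = BRL 2,115,537.59 − BRL 2,056,000.00

Profit: BRL 59,537.59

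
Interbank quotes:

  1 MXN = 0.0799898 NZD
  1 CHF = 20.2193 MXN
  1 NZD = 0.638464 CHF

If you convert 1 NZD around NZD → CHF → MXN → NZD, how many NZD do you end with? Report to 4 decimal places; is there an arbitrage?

1.0326 (arbitrage exists)

Around NZD → CHF → MXN → NZD: 1 × 0.638464 × 20.2193 × 0.0799898 = 1.032612
Product > 1; profitable direction is NZD → CHF → MXN → NZD.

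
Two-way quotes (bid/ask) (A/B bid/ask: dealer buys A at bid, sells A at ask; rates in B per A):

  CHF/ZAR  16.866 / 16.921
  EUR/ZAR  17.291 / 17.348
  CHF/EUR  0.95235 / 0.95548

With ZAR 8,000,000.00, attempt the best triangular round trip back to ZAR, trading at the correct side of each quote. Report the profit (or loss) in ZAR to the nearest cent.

Best loop ZAR → EUR → CHF → ZAR:
ZAR 8,000,000.00 ÷ 17.348 (buy EUR at ask) = EUR 461,148.26
EUR 461,148.26 ÷ 0.95548 (buy CHF at ask) = CHF 482,635.18
CHF 482,635.18 × 16.866 (sell CHF at bid) = ZAR 8,140,124.90

Net profit: ZAR 140,124.90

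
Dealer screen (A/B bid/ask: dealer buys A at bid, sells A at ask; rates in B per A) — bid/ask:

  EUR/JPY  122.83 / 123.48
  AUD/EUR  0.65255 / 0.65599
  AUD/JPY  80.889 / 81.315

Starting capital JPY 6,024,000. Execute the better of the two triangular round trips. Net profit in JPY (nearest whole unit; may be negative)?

Net result: JPY -8,377 (no profitable arbitrage after spreads)

Best loop JPY → EUR → AUD → JPY:
JPY 6,024,000 ÷ 123.48 (buy EUR at ask) = EUR 48,785.23
EUR 48,785.23 ÷ 0.65599 (buy AUD at ask) = AUD 74,368.86
AUD 74,368.86 × 80.889 (sell AUD at bid) = JPY 6,015,623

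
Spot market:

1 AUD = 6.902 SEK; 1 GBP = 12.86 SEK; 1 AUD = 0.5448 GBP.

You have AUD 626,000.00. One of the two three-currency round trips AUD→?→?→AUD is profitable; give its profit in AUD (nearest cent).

Profitable loop is AUD → GBP → SEK → AUD:
AUD 626,000.00 × 0.5448 = GBP 341,044.80
GBP 341,044.80 × 12.86 = SEK 4,385,836.13
SEK 4,385,836.13 ÷ 6.902 = AUD 635,444.24
Profit = AUD 635,444.24 − AUD 626,000.00

Profit: AUD 9,444.24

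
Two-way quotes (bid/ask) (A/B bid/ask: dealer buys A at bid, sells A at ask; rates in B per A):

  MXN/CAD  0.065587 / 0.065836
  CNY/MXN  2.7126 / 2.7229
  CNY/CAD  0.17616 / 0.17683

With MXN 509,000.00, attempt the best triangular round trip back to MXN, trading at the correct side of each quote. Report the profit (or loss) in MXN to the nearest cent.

Net profit: MXN 3,112.48

Best loop MXN → CAD → CNY → MXN:
MXN 509,000.00 × 0.065587 (sell MXN at bid) = CAD 33,383.78
CAD 33,383.78 ÷ 0.17683 (buy CNY at ask) = CNY 188,790.27
CNY 188,790.27 × 2.7126 (sell CNY at bid) = MXN 512,112.48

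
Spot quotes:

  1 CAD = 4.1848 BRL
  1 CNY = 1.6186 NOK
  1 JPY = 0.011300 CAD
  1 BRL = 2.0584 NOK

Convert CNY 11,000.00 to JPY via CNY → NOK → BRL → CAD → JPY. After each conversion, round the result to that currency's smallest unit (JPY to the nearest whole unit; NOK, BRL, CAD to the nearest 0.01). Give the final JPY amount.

CNY 11,000.00 × 1.6186 = NOK 17,804.60
NOK 17,804.60 ÷ 2.0584 = BRL 8,649.73
BRL 8,649.73 ÷ 4.1848 = CAD 2,066.94
CAD 2,066.94 ÷ 0.011300 = JPY 182,915

JPY 182,915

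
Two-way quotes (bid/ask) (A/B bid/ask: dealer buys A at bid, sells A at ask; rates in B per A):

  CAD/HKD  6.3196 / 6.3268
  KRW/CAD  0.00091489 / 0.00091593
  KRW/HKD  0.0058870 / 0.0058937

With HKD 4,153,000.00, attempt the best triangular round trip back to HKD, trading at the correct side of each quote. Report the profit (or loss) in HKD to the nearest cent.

Net profit: HKD 66,000.50

Best loop HKD → CAD → KRW → HKD:
HKD 4,153,000.00 ÷ 6.3268 (buy CAD at ask) = CAD 656,413.98
CAD 656,413.98 ÷ 0.00091593 (buy KRW at ask) = KRW 716,663,921
KRW 716,663,921 × 0.0058870 (sell KRW at bid) = HKD 4,219,000.50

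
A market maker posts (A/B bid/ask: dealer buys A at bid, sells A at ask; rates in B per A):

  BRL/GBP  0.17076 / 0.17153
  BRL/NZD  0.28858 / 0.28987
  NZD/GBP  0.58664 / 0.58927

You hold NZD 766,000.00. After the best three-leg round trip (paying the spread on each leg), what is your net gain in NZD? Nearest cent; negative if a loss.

Best loop NZD → BRL → GBP → NZD:
NZD 766,000.00 ÷ 0.28987 (buy BRL at ask) = BRL 2,642,563.91
BRL 2,642,563.91 × 0.17076 (sell BRL at bid) = GBP 451,244.21
GBP 451,244.21 ÷ 0.58927 (buy NZD at ask) = NZD 765,768.18

Net result: NZD -231.82 (no profitable arbitrage after spreads)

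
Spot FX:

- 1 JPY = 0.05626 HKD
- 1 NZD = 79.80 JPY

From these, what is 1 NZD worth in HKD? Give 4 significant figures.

NZD/HKD = 4.490

1 NZD × 79.80 = 79.8 JPY
79.8 JPY × 0.05626 = 4.48955 HKD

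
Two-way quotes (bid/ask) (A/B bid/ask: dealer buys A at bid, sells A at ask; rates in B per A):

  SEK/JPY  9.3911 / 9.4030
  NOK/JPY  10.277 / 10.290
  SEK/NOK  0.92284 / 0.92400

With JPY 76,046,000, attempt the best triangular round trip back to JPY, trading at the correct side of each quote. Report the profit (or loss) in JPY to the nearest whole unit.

Net profit: JPY 655,297

Best loop JPY → SEK → NOK → JPY:
JPY 76,046,000 ÷ 9.4030 (buy SEK at ask) = SEK 8,087,418.91
SEK 8,087,418.91 × 0.92284 (sell SEK at bid) = NOK 7,463,393.67
NOK 7,463,393.67 × 10.277 (sell NOK at bid) = JPY 76,701,297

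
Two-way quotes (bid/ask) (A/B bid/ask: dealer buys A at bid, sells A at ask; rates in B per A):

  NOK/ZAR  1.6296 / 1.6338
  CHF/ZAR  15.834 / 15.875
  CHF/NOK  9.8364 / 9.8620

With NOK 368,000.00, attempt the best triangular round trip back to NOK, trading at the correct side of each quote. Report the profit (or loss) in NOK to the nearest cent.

Net profit: NOK 3,579.10

Best loop NOK → ZAR → CHF → NOK:
NOK 368,000.00 × 1.6296 (sell NOK at bid) = ZAR 599,692.80
ZAR 599,692.80 ÷ 15.875 (buy CHF at ask) = CHF 37,775.92
CHF 37,775.92 × 9.8364 (sell CHF at bid) = NOK 371,579.10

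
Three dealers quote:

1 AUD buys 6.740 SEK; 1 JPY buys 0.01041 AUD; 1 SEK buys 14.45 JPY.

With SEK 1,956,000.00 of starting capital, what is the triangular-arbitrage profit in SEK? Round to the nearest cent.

Profitable loop is SEK → JPY → AUD → SEK:
SEK 1,956,000.00 × 14.45 = JPY 28,264,200
JPY 28,264,200 × 0.01041 = AUD 294,230.32
AUD 294,230.32 × 6.740 = SEK 1,983,112.37
Profit = SEK 1,983,112.37 − SEK 1,956,000.00

Profit: SEK 27,112.37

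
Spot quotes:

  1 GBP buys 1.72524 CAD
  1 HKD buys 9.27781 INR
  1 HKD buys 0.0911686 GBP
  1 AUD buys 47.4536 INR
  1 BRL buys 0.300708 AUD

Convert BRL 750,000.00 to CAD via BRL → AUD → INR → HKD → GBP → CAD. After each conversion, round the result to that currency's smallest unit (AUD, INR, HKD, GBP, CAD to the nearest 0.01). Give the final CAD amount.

CAD 181,436.54

BRL 750,000.00 × 0.300708 = AUD 225,531.00
AUD 225,531.00 × 47.4536 = INR 10,702,257.86
INR 10,702,257.86 ÷ 9.27781 = HKD 1,153,532.77
HKD 1,153,532.77 × 0.0911686 = GBP 105,165.97
GBP 105,165.97 × 1.72524 = CAD 181,436.54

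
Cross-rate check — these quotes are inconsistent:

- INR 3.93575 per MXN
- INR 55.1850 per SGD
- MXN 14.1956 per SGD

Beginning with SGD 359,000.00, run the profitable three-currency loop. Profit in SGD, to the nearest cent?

Profit: SGD 4,458.36

Profitable loop is SGD → MXN → INR → SGD:
SGD 359,000.00 × 14.1956 = MXN 5,096,220.40
MXN 5,096,220.40 × 3.93575 = INR 20,057,449.44
INR 20,057,449.44 ÷ 55.1850 = SGD 363,458.36
Profit = SGD 363,458.36 − SGD 359,000.00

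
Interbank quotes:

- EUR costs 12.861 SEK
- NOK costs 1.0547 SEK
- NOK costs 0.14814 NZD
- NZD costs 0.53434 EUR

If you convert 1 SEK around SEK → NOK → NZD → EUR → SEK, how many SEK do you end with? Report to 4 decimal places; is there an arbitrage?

0.9652 (arbitrage exists)

Around SEK → NOK → NZD → EUR → SEK: 1 ÷ 1.0547 × 0.14814 × 0.53434 × 12.861 = 0.965241
Product < 1; profitable direction is SEK → EUR → NZD → NOK → SEK.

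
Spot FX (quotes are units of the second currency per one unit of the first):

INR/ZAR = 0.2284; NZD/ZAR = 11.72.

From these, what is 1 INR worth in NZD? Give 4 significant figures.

1 INR × 0.2284 = 0.2284 ZAR
0.2284 ZAR ÷ 11.72 = 0.0194881 NZD

INR/NZD = 0.01949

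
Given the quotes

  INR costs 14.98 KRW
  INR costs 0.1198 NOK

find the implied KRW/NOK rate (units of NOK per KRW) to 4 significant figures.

KRW/NOK = 0.007997

1 KRW ÷ 14.98 = 0.0667557 INR
0.0667557 INR × 0.1198 = 0.00799733 NOK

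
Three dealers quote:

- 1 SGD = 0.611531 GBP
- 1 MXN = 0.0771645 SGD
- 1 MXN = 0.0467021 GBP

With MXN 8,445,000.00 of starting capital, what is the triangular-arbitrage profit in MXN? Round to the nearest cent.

Profit: MXN 87,951.33

Profitable loop is MXN → SGD → GBP → MXN:
MXN 8,445,000.00 × 0.0771645 = SGD 651,654.20
SGD 651,654.20 × 0.611531 = GBP 398,506.75
GBP 398,506.75 ÷ 0.0467021 = MXN 8,532,951.33
Profit = MXN 8,532,951.33 − MXN 8,445,000.00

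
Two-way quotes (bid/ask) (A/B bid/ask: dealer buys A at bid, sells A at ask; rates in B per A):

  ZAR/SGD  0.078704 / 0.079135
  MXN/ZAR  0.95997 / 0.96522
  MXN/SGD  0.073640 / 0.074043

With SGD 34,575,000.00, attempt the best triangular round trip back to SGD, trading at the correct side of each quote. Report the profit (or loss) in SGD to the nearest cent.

Best loop SGD → MXN → ZAR → SGD:
SGD 34,575,000.00 ÷ 0.074043 (buy MXN at ask) = MXN 466,958,389.04
MXN 466,958,389.04 × 0.95997 (sell MXN at bid) = ZAR 448,266,044.73
ZAR 448,266,044.73 × 0.078704 (sell ZAR at bid) = SGD 35,280,330.78

Net profit: SGD 705,330.78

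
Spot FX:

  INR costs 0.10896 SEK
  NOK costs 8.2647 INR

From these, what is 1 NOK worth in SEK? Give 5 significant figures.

NOK/SEK = 0.90052

1 NOK × 8.2647 = 8.2647 INR
8.2647 INR × 0.10896 = 0.900522 SEK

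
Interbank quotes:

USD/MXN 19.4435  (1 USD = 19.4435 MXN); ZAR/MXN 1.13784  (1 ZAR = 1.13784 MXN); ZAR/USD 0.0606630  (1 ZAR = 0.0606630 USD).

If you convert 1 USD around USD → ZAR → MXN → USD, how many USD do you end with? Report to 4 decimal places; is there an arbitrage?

Around USD → ZAR → MXN → USD: 1 ÷ 0.0606630 × 1.13784 ÷ 19.4435 = 0.964679
Product < 1; profitable direction is USD → MXN → ZAR → USD.

0.9647 (arbitrage exists)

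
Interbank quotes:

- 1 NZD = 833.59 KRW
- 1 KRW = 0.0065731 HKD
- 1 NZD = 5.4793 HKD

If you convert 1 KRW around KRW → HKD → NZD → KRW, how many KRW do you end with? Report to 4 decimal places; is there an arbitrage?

Around KRW → HKD → NZD → KRW: 1 × 0.0065731 ÷ 5.4793 × 833.59 = 0.999995
Product ≈ 1 (deviation 0.001%, within rounding noise).

1.0000 (no arbitrage)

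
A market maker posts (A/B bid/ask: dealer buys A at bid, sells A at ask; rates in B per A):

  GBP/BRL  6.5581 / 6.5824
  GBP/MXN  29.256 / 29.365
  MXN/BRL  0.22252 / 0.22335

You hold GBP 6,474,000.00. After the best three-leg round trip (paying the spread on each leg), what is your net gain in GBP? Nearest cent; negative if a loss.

Best loop GBP → BRL → MXN → GBP:
GBP 6,474,000.00 × 6.5581 (sell GBP at bid) = BRL 42,457,139.40
BRL 42,457,139.40 ÷ 0.22335 (buy MXN at ask) = MXN 190,092,408.33
MXN 190,092,408.33 ÷ 29.365 (buy GBP at ask) = GBP 6,473,434.64

Net result: GBP -565.36 (no profitable arbitrage after spreads)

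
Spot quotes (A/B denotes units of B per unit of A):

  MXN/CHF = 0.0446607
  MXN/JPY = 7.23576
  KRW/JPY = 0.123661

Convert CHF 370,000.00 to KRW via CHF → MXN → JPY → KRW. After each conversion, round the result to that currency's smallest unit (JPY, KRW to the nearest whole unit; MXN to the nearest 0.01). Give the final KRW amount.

CHF 370,000.00 ÷ 0.0446607 = MXN 8,284,688.78
MXN 8,284,688.78 × 7.23576 = JPY 59,946,020
JPY 59,946,020 ÷ 0.123661 = KRW 484,760,919

KRW 484,760,919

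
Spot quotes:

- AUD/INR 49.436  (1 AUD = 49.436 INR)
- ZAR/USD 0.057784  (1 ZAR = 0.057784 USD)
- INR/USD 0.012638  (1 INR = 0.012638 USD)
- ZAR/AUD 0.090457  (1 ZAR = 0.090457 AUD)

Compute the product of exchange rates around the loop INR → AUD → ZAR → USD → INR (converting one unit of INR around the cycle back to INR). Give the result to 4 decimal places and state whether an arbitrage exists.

Around INR → AUD → ZAR → USD → INR: 1 ÷ 49.436 ÷ 0.090457 × 0.057784 ÷ 0.012638 = 1.022454
Product > 1; profitable direction is INR → AUD → ZAR → USD → INR.

1.0225 (arbitrage exists)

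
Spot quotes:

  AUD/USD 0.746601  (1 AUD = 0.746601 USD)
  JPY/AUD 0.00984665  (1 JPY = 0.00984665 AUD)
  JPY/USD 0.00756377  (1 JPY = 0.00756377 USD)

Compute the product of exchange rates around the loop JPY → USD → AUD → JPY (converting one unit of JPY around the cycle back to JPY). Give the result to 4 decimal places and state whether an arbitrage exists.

1.0289 (arbitrage exists)

Around JPY → USD → AUD → JPY: 1 × 0.00756377 ÷ 0.746601 ÷ 0.00984665 = 1.028872
Product > 1; profitable direction is JPY → USD → AUD → JPY.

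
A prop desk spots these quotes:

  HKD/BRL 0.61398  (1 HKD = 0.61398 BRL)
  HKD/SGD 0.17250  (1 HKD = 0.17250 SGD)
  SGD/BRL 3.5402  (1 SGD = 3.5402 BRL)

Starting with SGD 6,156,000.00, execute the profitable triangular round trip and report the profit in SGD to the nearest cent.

Profit: SGD 33,220.26

Profitable loop is SGD → HKD → BRL → SGD:
SGD 6,156,000.00 ÷ 0.17250 = HKD 35,686,956.52
HKD 35,686,956.52 × 0.61398 = BRL 21,911,077.57
BRL 21,911,077.57 ÷ 3.5402 = SGD 6,189,220.26
Profit = SGD 6,189,220.26 − SGD 6,156,000.00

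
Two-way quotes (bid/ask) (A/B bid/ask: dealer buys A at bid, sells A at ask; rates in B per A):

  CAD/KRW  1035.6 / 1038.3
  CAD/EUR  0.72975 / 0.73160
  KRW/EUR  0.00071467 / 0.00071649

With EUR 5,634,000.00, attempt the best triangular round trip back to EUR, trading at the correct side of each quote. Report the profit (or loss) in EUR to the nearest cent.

Best loop EUR → CAD → KRW → EUR:
EUR 5,634,000.00 ÷ 0.73160 (buy CAD at ask) = CAD 7,700,929.47
CAD 7,700,929.47 × 1035.6 (sell CAD at bid) = KRW 7,975,082,559
KRW 7,975,082,559 × 0.00071467 (sell KRW at bid) = EUR 5,699,552.25

Net profit: EUR 65,552.25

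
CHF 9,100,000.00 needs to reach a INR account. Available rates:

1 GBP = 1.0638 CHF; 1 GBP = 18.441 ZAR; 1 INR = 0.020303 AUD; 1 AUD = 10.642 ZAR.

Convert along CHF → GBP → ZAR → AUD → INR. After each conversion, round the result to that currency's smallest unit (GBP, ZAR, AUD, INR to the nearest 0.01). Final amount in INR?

CHF 9,100,000.00 ÷ 1.0638 = GBP 8,554,239.52
GBP 8,554,239.52 × 18.441 = ZAR 157,748,730.99
ZAR 157,748,730.99 ÷ 10.642 = AUD 14,823,222.23
AUD 14,823,222.23 ÷ 0.020303 = INR 730,100,095.06

INR 730,100,095.06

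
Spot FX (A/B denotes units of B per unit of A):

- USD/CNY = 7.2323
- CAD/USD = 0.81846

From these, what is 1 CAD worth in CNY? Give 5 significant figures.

CAD/CNY = 5.9193

1 CAD × 0.81846 = 0.81846 USD
0.81846 USD × 7.2323 = 5.91935 CNY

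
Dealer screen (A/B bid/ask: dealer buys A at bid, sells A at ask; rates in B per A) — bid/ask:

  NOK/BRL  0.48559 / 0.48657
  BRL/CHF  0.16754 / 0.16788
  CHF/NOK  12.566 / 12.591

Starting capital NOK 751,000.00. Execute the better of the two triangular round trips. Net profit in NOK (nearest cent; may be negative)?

Best loop NOK → BRL → CHF → NOK:
NOK 751,000.00 × 0.48559 (sell NOK at bid) = BRL 364,678.09
BRL 364,678.09 × 0.16754 (sell BRL at bid) = CHF 61,098.17
CHF 61,098.17 × 12.566 (sell CHF at bid) = NOK 767,759.57

Net profit: NOK 16,759.57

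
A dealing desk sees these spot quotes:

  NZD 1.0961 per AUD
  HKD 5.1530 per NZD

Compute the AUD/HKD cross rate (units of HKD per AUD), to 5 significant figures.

AUD/HKD = 5.6482

1 AUD × 1.0961 = 1.0961 NZD
1.0961 NZD × 5.1530 = 5.6482 HKD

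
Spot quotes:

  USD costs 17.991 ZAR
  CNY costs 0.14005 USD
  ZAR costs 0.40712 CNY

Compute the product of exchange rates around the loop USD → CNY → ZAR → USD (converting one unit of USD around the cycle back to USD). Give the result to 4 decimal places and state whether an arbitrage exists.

Around USD → CNY → ZAR → USD: 1 ÷ 0.14005 ÷ 0.40712 ÷ 17.991 = 0.974853
Product < 1; profitable direction is USD → ZAR → CNY → USD.

0.9749 (arbitrage exists)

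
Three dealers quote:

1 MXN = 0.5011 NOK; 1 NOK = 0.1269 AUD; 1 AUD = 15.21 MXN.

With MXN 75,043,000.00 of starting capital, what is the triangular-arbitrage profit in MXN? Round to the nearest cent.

Profit: MXN 2,545,069.95

Profitable loop is MXN → AUD → NOK → MXN:
MXN 75,043,000.00 ÷ 15.21 = AUD 4,933,793.56
AUD 4,933,793.56 ÷ 0.1269 = NOK 38,879,381.85
NOK 38,879,381.85 ÷ 0.5011 = MXN 77,588,069.95
Profit = MXN 77,588,069.95 − MXN 75,043,000.00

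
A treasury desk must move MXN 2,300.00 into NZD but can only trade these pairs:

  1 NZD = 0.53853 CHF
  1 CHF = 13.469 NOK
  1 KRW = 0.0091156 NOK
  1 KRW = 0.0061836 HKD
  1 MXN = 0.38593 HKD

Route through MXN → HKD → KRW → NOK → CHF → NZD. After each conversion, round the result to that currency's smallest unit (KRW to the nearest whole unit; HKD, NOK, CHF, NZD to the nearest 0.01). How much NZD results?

NZD 180.40

MXN 2,300.00 × 0.38593 = HKD 887.64
HKD 887.64 ÷ 0.0061836 = KRW 143,547
KRW 143,547 × 0.0091156 = NOK 1,308.52
NOK 1,308.52 ÷ 13.469 = CHF 97.15
CHF 97.15 ÷ 0.53853 = NZD 180.40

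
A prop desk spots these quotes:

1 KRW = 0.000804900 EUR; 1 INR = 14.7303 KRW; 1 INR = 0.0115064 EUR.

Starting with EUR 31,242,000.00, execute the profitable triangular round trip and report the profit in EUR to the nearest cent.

Profitable loop is EUR → INR → KRW → EUR:
EUR 31,242,000.00 ÷ 0.0115064 = INR 2,715,184,592.92
INR 2,715,184,592.92 × 14.7303 = KRW 39,995,483,609
KRW 39,995,483,609 × 0.000804900 = EUR 32,192,364.76
Profit = EUR 32,192,364.76 − EUR 31,242,000.00

Profit: EUR 950,364.76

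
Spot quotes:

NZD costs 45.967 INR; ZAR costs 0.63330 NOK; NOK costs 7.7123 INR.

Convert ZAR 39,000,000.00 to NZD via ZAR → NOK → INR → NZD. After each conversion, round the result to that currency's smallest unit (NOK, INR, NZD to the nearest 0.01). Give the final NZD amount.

NZD 4,143,924.64

ZAR 39,000,000.00 × 0.63330 = NOK 24,698,700.00
NOK 24,698,700.00 × 7.7123 = INR 190,483,784.01
INR 190,483,784.01 ÷ 45.967 = NZD 4,143,924.64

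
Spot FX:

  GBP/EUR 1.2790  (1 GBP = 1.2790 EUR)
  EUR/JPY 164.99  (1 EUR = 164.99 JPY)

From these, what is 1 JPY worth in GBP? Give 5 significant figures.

1 JPY ÷ 164.99 = 0.00606097 EUR
0.00606097 EUR ÷ 1.2790 = 0.00473884 GBP

JPY/GBP = 0.0047388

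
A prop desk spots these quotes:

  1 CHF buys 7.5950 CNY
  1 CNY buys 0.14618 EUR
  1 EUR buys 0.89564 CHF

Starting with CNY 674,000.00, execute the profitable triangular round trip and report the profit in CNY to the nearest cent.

Profit: CNY 3,814.23

Profitable loop is CNY → CHF → EUR → CNY:
CNY 674,000.00 ÷ 7.5950 = CHF 88,742.59
CHF 88,742.59 ÷ 0.89564 = EUR 99,082.88
EUR 99,082.88 ÷ 0.14618 = CNY 677,814.23
Profit = CNY 677,814.23 − CNY 674,000.00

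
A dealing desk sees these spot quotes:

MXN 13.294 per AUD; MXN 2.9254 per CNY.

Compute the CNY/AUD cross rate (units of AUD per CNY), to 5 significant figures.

1 CNY × 2.9254 = 2.9254 MXN
2.9254 MXN ÷ 13.294 = 0.220054 AUD

CNY/AUD = 0.22005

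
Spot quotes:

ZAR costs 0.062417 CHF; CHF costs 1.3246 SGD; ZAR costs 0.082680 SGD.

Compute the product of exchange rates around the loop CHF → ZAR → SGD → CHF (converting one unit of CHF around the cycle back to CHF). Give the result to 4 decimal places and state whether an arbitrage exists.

Around CHF → ZAR → SGD → CHF: 1 ÷ 0.062417 × 0.082680 ÷ 1.3246 = 1.000030
Product ≈ 1 (deviation 0.003%, within rounding noise).

1.0000 (no arbitrage)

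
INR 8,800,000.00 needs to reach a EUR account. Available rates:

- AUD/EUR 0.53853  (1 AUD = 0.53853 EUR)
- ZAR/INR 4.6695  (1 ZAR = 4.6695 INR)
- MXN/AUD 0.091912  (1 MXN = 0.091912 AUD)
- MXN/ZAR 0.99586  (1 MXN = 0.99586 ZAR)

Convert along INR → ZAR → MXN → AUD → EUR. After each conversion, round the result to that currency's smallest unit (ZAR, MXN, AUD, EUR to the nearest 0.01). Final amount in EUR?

INR 8,800,000.00 ÷ 4.6695 = ZAR 1,884,570.08
ZAR 1,884,570.08 ÷ 0.99586 = MXN 1,892,404.64
MXN 1,892,404.64 × 0.091912 = AUD 173,934.70
AUD 173,934.70 × 0.53853 = EUR 93,669.05

EUR 93,669.05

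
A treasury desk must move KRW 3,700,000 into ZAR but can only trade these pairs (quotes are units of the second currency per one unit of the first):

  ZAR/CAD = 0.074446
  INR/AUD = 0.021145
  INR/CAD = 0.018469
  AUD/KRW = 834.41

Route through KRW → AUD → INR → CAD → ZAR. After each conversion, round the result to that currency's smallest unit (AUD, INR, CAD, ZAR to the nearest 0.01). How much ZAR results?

ZAR 52,025.49

KRW 3,700,000 ÷ 834.41 = AUD 4,434.27
AUD 4,434.27 ÷ 0.021145 = INR 209,707.73
INR 209,707.73 × 0.018469 = CAD 3,873.09
CAD 3,873.09 ÷ 0.074446 = ZAR 52,025.49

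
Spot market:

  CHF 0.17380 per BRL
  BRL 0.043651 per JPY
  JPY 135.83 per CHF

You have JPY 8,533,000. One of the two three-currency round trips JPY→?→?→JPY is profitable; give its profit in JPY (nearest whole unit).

Profit: JPY 260,088

Profitable loop is JPY → BRL → CHF → JPY:
JPY 8,533,000 × 0.043651 = BRL 372,473.98
BRL 372,473.98 × 0.17380 = CHF 64,735.98
CHF 64,735.98 × 135.83 = JPY 8,793,088
Profit = JPY 8,793,088 − JPY 8,533,000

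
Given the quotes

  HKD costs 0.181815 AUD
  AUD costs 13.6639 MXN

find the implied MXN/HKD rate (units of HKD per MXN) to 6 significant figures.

1 MXN ÷ 13.6639 = 0.0731855 AUD
0.0731855 AUD ÷ 0.181815 = 0.402528 HKD

MXN/HKD = 0.402528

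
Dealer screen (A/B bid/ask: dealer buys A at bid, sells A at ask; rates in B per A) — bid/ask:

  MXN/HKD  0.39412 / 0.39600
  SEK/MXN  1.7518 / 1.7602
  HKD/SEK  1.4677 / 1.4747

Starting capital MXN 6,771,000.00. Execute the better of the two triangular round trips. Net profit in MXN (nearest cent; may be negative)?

Net profit: MXN 90,247.79

Best loop MXN → HKD → SEK → MXN:
MXN 6,771,000.00 × 0.39412 (sell MXN at bid) = HKD 2,668,586.52
HKD 2,668,586.52 × 1.4677 (sell HKD at bid) = SEK 3,916,684.44
SEK 3,916,684.44 × 1.7518 (sell SEK at bid) = MXN 6,861,247.79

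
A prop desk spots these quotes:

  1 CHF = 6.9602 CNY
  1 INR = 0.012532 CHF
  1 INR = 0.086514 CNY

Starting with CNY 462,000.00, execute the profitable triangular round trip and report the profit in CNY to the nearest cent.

Profitable loop is CNY → INR → CHF → CNY:
CNY 462,000.00 ÷ 0.086514 = INR 5,340,176.16
INR 5,340,176.16 × 0.012532 = CHF 66,923.09
CHF 66,923.09 × 6.9602 = CNY 465,798.07
Profit = CNY 465,798.07 − CNY 462,000.00

Profit: CNY 3,798.07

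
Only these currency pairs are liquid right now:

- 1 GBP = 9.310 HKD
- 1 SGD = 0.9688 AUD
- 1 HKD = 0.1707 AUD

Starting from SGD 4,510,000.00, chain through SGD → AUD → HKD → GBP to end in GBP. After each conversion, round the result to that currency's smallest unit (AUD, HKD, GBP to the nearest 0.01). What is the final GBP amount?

SGD 4,510,000.00 × 0.9688 = AUD 4,369,288.00
AUD 4,369,288.00 ÷ 0.1707 = HKD 25,596,297.60
HKD 25,596,297.60 ÷ 9.310 = GBP 2,749,333.79

GBP 2,749,333.79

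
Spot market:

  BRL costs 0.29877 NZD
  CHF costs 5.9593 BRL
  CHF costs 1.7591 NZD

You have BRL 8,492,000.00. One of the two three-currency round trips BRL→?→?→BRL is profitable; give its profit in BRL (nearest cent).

Profit: BRL 103,115.02

Profitable loop is BRL → NZD → CHF → BRL:
BRL 8,492,000.00 × 0.29877 = NZD 2,537,154.84
NZD 2,537,154.84 ÷ 1.7591 = CHF 1,442,302.79
CHF 1,442,302.79 × 5.9593 = BRL 8,595,115.02
Profit = BRL 8,595,115.02 − BRL 8,492,000.00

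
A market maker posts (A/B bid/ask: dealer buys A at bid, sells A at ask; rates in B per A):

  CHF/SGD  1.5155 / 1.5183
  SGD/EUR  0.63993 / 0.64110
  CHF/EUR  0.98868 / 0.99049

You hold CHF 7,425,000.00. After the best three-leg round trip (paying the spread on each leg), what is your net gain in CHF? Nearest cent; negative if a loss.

Best loop CHF → EUR → SGD → CHF:
CHF 7,425,000.00 × 0.98868 (sell CHF at bid) = EUR 7,340,949.00
EUR 7,340,949.00 ÷ 0.64110 (buy SGD at ask) = SGD 11,450,552.18
SGD 11,450,552.18 ÷ 1.5183 (buy CHF at ask) = CHF 7,541,692.80

Net profit: CHF 116,692.80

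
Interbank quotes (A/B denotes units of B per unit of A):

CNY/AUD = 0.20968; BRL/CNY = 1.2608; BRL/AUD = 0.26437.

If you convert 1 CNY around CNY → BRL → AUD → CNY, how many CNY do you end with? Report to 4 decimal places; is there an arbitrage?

1.0000 (no arbitrage)

Around CNY → BRL → AUD → CNY: 1 ÷ 1.2608 × 0.26437 ÷ 0.20968 = 1.000021
Product ≈ 1 (deviation 0.002%, within rounding noise).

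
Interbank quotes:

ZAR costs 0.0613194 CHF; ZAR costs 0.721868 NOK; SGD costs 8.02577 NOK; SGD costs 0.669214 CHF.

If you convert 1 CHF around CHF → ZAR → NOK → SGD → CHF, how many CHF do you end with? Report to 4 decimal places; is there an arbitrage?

0.9816 (arbitrage exists)

Around CHF → ZAR → NOK → SGD → CHF: 1 ÷ 0.0613194 × 0.721868 ÷ 8.02577 × 0.669214 = 0.981608
Product < 1; profitable direction is CHF → SGD → NOK → ZAR → CHF.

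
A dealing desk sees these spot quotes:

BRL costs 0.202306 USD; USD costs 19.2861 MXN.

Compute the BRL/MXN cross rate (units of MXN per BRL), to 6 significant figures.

BRL/MXN = 3.90169

1 BRL × 0.202306 = 0.202306 USD
0.202306 USD × 19.2861 = 3.90169 MXN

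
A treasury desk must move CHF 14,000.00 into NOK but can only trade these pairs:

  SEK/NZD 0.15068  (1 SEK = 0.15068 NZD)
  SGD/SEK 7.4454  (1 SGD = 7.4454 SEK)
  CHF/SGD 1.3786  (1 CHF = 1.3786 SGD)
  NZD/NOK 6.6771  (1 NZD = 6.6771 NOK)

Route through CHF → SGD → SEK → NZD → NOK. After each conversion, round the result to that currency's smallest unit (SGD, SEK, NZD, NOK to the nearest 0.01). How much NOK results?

CHF 14,000.00 × 1.3786 = SGD 19,300.40
SGD 19,300.40 × 7.4454 = SEK 143,699.20
SEK 143,699.20 × 0.15068 = NZD 21,652.60
NZD 21,652.60 × 6.6771 = NOK 144,576.58

NOK 144,576.58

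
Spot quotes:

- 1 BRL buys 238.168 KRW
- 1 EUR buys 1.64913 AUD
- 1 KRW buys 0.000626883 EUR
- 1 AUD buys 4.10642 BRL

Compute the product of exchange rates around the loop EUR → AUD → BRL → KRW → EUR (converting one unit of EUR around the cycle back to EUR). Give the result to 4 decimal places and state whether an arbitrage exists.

Around EUR → AUD → BRL → KRW → EUR: 1 × 1.64913 × 4.10642 × 238.168 × 0.000626883 = 1.011086
Product > 1; profitable direction is EUR → AUD → BRL → KRW → EUR.

1.0111 (arbitrage exists)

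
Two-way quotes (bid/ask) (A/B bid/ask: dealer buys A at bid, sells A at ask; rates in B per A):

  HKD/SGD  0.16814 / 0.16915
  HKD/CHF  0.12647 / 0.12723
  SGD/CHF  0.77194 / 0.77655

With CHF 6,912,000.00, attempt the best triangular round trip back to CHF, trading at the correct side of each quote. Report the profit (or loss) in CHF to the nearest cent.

Net profit: CHF 139,293.48

Best loop CHF → HKD → SGD → CHF:
CHF 6,912,000.00 ÷ 0.12723 (buy HKD at ask) = HKD 54,326,809.71
HKD 54,326,809.71 × 0.16814 (sell HKD at bid) = SGD 9,134,509.79
SGD 9,134,509.79 × 0.77194 (sell SGD at bid) = CHF 7,051,293.48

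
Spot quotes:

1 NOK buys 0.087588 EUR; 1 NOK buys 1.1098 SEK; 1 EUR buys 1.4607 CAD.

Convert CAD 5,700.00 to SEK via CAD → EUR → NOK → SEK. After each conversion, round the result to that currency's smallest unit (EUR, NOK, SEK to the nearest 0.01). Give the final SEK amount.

SEK 49,444.05

CAD 5,700.00 ÷ 1.4607 = EUR 3,902.24
EUR 3,902.24 ÷ 0.087588 = NOK 44,552.22
NOK 44,552.22 × 1.1098 = SEK 49,444.05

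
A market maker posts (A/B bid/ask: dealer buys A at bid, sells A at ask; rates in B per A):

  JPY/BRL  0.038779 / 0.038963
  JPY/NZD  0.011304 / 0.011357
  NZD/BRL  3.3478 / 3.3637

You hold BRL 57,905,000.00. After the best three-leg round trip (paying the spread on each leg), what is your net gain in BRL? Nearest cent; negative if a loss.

Net profit: BRL 875,298.96

Best loop BRL → NZD → JPY → BRL:
BRL 57,905,000.00 ÷ 3.3637 (buy NZD at ask) = NZD 17,214,674.32
NZD 17,214,674.32 ÷ 0.011357 (buy JPY at ask) = JPY 1,515,776,553
JPY 1,515,776,553 × 0.038779 (sell JPY at bid) = BRL 58,780,298.96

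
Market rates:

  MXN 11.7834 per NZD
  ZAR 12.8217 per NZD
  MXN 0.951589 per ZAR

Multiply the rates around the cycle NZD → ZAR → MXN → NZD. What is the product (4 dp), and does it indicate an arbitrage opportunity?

1.0354 (arbitrage exists)

Around NZD → ZAR → MXN → NZD: 1 × 12.8217 × 0.951589 ÷ 11.7834 = 1.035439
Product > 1; profitable direction is NZD → ZAR → MXN → NZD.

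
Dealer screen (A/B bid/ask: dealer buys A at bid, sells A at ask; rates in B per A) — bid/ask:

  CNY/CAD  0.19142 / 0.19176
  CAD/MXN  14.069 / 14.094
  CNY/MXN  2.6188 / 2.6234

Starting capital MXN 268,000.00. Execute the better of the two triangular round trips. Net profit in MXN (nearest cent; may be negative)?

Net profit: MXN 7,119.15

Best loop MXN → CNY → CAD → MXN:
MXN 268,000.00 ÷ 2.6234 (buy CNY at ask) = CNY 102,157.51
CNY 102,157.51 × 0.19142 (sell CNY at bid) = CAD 19,554.99
CAD 19,554.99 × 14.069 (sell CAD at bid) = MXN 275,119.15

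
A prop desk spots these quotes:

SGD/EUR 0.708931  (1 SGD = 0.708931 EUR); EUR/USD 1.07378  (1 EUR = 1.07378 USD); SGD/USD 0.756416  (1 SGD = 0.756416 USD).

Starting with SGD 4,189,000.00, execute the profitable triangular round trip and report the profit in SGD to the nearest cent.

Profitable loop is SGD → EUR → USD → SGD:
SGD 4,189,000.00 × 0.708931 = EUR 2,969,711.96
EUR 2,969,711.96 × 1.07378 = USD 3,188,817.31
USD 3,188,817.31 ÷ 0.756416 = SGD 4,215,692.57
Profit = SGD 4,215,692.57 − SGD 4,189,000.00

Profit: SGD 26,692.57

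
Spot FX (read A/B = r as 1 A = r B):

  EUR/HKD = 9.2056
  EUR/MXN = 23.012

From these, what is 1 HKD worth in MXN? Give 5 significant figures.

1 HKD ÷ 9.2056 = 0.10863 EUR
0.10863 EUR × 23.012 = 2.49978 MXN

HKD/MXN = 2.4998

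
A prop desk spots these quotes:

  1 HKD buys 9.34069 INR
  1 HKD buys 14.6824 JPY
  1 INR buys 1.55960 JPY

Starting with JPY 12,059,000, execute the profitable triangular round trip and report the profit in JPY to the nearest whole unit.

Profitable loop is JPY → INR → HKD → JPY:
JPY 12,059,000 ÷ 1.55960 = INR 7,732,110.80
INR 7,732,110.80 ÷ 9.34069 = HKD 827,787.97
HKD 827,787.97 × 14.6824 = JPY 12,153,914
Profit = JPY 12,153,914 − JPY 12,059,000

Profit: JPY 94,914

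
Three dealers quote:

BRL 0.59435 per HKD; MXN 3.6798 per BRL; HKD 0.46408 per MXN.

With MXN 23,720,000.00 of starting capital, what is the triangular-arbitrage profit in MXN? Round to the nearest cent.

Profitable loop is MXN → HKD → BRL → MXN:
MXN 23,720,000.00 × 0.46408 = HKD 11,007,977.60
HKD 11,007,977.60 × 0.59435 = BRL 6,542,591.49
BRL 6,542,591.49 × 3.6798 = MXN 24,075,428.15
Profit = MXN 24,075,428.15 − MXN 23,720,000.00

Profit: MXN 355,428.15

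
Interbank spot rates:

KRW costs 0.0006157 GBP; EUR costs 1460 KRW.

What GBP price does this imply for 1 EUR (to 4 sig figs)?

EUR/GBP = 0.8989

1 EUR × 1460 = 1460 KRW
1460 KRW × 0.0006157 = 0.898922 GBP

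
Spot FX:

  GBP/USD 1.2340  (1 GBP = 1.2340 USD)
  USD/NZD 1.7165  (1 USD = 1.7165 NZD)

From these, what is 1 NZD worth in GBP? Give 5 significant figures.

1 NZD ÷ 1.7165 = 0.582581 USD
0.582581 USD ÷ 1.2340 = 0.472108 GBP

NZD/GBP = 0.47211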